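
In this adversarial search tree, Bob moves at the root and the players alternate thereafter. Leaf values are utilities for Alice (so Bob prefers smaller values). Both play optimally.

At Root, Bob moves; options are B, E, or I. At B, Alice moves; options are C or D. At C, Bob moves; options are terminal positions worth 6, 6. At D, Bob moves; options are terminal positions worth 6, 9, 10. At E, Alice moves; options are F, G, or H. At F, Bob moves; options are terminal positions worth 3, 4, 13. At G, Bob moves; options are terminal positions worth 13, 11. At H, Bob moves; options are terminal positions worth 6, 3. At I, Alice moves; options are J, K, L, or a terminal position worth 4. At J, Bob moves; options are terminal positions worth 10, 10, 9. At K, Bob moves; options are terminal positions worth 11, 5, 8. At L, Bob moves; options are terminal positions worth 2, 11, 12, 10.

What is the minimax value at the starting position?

C (Bob): min(6, 6) = 6
D (Bob): min(6, 9, 10) = 6
B (Alice): max(6, 6) = 6
F (Bob): min(3, 4, 13) = 3
G (Bob): min(13, 11) = 11
H (Bob): min(6, 3) = 3
E (Alice): max(3, 11, 3) = 11
J (Bob): min(10, 10, 9) = 9
K (Bob): min(11, 5, 8) = 5
L (Bob): min(2, 11, 12, 10) = 2
I (Alice): max(9, 5, 2, 4) = 9
Root (Bob): min(6, 11, 9) = 6

6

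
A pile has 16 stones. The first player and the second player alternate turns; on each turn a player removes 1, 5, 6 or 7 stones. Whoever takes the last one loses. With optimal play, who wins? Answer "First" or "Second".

i:   0  1  2  3  4  5  6  7  8  9 10 11 12 13 14 15 16
     W  L  W  L  W  L  W  W  W  W  W  W  W  L  W  L  W
Position 16 is W, so the first player wins.

First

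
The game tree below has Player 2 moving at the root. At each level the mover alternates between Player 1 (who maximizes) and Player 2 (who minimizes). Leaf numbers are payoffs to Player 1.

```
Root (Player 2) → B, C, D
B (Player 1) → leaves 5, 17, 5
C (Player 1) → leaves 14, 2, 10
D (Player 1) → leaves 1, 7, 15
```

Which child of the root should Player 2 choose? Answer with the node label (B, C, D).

B (Player 1): max(5, 17, 5) = 17
C (Player 1): max(14, 2, 10) = 14
D (Player 1): max(1, 7, 15) = 15
Root (Player 2): min(17, 14, 15) = 14
Player 2 picks the child with the lowest value: C (value 14).

C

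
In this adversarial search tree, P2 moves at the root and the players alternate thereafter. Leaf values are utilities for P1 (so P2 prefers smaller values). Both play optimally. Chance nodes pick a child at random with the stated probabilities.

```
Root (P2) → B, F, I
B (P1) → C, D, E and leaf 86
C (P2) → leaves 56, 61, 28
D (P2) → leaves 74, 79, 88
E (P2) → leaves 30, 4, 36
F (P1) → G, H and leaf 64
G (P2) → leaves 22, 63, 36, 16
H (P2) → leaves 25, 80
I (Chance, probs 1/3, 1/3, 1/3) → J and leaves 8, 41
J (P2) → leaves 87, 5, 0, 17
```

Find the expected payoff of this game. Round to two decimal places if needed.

16.33

C (P2): min(56, 61, 28) = 28
D (P2): min(74, 79, 88) = 74
E (P2): min(30, 4, 36) = 4
B (P1): max(28, 74, 4, 86) = 86
G (P2): min(22, 63, 36, 16) = 16
H (P2): min(25, 80) = 25
F (P1): max(16, 25, 64) = 64
J (P2): min(87, 5, 0, 17) = 0
I (Chance): 1/3·0 + 1/3·8 + 1/3·41 = 16.33
Root (P2): min(86, 64, 16.33) = 16.33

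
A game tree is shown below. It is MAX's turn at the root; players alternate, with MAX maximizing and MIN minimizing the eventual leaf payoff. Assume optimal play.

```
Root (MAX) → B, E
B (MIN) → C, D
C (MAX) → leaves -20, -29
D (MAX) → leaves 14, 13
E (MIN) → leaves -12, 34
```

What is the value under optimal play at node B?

C: max(-20, -29) = -20
D: max(14, 13) = 14
B: min(-20, 14) = -20

-20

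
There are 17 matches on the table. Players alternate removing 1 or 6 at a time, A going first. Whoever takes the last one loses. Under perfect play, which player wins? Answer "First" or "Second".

Second

W/L table (W = player to move can force a win):
i:   0  1  2  3  4  5  6  7  8  9 10 11 12 13 14 15 16 17
     W  L  W  L  W  L  W  W  L  W  L  W  L  W  W  L  W  L
Position 17 is L, so the second player wins.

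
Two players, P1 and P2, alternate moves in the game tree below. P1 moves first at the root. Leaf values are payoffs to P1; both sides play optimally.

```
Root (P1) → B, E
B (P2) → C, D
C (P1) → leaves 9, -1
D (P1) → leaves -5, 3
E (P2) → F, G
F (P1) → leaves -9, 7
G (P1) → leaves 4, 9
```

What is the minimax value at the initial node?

7

C (P1): max(9, -1) = 9
D (P1): max(-5, 3) = 3
B (P2): min(9, 3) = 3
F (P1): max(-9, 7) = 7
G (P1): max(4, 9) = 9
E (P2): min(7, 9) = 7
Root (P1): max(3, 7) = 7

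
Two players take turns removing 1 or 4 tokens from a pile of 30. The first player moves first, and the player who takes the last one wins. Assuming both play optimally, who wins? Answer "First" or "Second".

Second

W/L table (W = player to move can force a win):
i:   0  1  2  3  4  5  6  7  8  9 10 11 12 13 14 15 16 17 18 19 20 21 22 23 24 25 26 27 28 29 30
     L  W  L  W  W  L  W  L  W  W  L  W  L  W  W  L  W  L  W  W  L  W  L  W  W  L  W  L  W  W  L
Position 30 is L, so the second player wins.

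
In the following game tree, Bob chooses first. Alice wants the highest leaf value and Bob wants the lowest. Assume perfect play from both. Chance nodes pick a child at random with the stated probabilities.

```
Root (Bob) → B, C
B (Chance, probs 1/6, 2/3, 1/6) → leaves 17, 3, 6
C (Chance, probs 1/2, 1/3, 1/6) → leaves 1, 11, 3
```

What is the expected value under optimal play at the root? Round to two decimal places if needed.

B (Chance): 1/6·17 + 2/3·3 + 1/6·6 = 5.83
C (Chance): 1/2·1 + 1/3·11 + 1/6·3 = 4.67
Root (Bob): min(5.83, 4.67) = 4.67

4.67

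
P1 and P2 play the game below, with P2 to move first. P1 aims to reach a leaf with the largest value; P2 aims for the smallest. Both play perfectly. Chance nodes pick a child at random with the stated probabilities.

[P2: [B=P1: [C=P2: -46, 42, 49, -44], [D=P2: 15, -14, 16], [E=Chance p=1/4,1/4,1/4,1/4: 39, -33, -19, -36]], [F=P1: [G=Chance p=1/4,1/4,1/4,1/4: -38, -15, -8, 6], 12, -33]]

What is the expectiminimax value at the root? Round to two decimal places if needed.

-12.25

C (P2): min(-46, 42, 49, -44) = -46
D (P2): min(15, -14, 16) = -14
E (Chance): 1/4·39 + 1/4·-33 + 1/4·-19 + 1/4·-36 = -12.25
B (P1): max(-46, -14, -12.25) = -12.25
G (Chance): 1/4·-38 + 1/4·-15 + 1/4·-8 + 1/4·6 = -13.75
F (P1): max(-13.75, 12, -33) = 12
Root (P2): min(-12.25, 12) = -12.25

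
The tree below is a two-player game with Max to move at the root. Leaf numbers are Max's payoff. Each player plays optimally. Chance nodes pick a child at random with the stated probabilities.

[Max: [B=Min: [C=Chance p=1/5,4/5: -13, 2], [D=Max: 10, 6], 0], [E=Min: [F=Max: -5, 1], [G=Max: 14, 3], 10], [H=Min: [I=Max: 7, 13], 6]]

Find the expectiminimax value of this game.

6

C (Chance): 1/5·-13 + 4/5·2 = -1
D (Max): max(10, 6) = 10
B (Min): min(-1, 10, 0) = -1
F (Max): max(-5, 1) = 1
G (Max): max(14, 3) = 14
E (Min): min(1, 14, 10) = 1
I (Max): max(7, 13) = 13
H (Min): min(13, 6) = 6
Root (Max): max(-1, 1, 6) = 6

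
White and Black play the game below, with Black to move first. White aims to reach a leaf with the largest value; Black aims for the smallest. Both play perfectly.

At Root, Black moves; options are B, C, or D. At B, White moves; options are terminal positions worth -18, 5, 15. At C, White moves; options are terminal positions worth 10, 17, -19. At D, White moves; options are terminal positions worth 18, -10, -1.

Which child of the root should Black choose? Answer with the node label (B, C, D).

B (White): max(-18, 5, 15) = 15
C (White): max(10, 17, -19) = 17
D (White): max(18, -10, -1) = 18
Root (Black): min(15, 17, 18) = 15
Black picks the child with the lowest value: B (value 15).

B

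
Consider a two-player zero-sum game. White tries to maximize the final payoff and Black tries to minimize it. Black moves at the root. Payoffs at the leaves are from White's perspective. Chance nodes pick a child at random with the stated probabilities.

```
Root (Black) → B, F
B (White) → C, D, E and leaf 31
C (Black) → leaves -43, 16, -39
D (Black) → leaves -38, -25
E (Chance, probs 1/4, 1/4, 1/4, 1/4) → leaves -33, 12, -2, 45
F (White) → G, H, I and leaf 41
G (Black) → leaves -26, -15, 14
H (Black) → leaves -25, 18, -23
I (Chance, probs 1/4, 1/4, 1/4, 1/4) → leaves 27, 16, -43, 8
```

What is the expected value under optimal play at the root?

31

C (Black): min(-43, 16, -39) = -43
D (Black): min(-38, -25) = -38
E (Chance): 1/4·-33 + 1/4·12 + 1/4·-2 + 1/4·45 = 5.5
B (White): max(-43, -38, 5.5, 31) = 31
G (Black): min(-26, -15, 14) = -26
H (Black): min(-25, 18, -23) = -25
I (Chance): 1/4·27 + 1/4·16 + 1/4·-43 + 1/4·8 = 2
F (White): max(-26, -25, 2, 41) = 41
Root (Black): min(31, 41) = 31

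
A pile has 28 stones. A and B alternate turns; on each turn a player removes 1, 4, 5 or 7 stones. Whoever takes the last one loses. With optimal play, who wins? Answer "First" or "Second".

Compute winning (W) and losing (L) positions by backward induction:
i:   0  1  2  3  4  5  6  7  8  9 10 11 12 13 14 15 16 17 18 19 20 21 22 23 24 25 26 27 28
     W  L  W  L  W  W  W  W  W  L  W  L  W  W  W  W  W  L  W  L  W  W  W  W  W  L  W  L  W
Position 28 is W, so the first player wins.

First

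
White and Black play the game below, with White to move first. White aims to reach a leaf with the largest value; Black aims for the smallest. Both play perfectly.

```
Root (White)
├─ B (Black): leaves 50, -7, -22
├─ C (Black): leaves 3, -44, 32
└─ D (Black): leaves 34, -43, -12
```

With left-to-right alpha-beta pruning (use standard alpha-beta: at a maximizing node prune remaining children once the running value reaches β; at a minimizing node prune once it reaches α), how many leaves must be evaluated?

7

B [α=-∞,β=+∞]: v=-22
C [α=-22,β=+∞]: v=-44 after child 2 ≤ α → α-cutoff, skip 1
D [α=-22,β=+∞]: v=-43 after child 2 ≤ α → α-cutoff, skip 1
Root [α=-∞,β=+∞]: v=-22
Leaves evaluated: 7 of 9.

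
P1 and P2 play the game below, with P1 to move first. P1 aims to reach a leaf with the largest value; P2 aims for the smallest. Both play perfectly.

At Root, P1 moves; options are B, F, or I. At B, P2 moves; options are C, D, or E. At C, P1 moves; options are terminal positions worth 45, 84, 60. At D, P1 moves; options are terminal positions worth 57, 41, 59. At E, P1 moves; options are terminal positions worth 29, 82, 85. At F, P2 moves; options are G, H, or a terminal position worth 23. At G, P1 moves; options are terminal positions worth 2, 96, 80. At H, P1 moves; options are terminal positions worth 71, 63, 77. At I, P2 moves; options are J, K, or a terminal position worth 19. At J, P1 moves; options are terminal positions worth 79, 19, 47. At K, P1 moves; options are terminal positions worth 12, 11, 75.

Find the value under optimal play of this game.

59

C (P1): max(45, 84, 60) = 84
D (P1): max(57, 41, 59) = 59
E (P1): max(29, 82, 85) = 85
B (P2): min(84, 59, 85) = 59
G (P1): max(2, 96, 80) = 96
H (P1): max(71, 63, 77) = 77
F (P2): min(96, 77, 23) = 23
J (P1): max(79, 19, 47) = 79
K (P1): max(12, 11, 75) = 75
I (P2): min(79, 75, 19) = 19
Root (P1): max(59, 23, 19) = 59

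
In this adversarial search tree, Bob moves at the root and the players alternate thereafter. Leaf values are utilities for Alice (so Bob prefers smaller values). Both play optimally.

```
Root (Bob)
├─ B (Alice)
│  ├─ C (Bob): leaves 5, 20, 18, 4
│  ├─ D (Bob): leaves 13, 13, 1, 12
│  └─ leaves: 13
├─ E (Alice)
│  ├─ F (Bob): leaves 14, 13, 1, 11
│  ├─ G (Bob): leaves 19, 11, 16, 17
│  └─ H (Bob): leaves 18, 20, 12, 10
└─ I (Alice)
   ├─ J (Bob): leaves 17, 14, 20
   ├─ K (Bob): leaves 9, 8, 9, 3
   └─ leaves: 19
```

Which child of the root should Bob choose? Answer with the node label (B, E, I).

E

C (Bob): min(5, 20, 18, 4) = 4
D (Bob): min(13, 13, 1, 12) = 1
B (Alice): max(4, 1, 13) = 13
F (Bob): min(14, 13, 1, 11) = 1
G (Bob): min(19, 11, 16, 17) = 11
H (Bob): min(18, 20, 12, 10) = 10
E (Alice): max(1, 11, 10) = 11
J (Bob): min(17, 14, 20) = 14
K (Bob): min(9, 8, 9, 3) = 3
I (Alice): max(14, 3, 19) = 19
Root (Bob): min(13, 11, 19) = 11
Bob picks the child with the lowest value: E (value 11).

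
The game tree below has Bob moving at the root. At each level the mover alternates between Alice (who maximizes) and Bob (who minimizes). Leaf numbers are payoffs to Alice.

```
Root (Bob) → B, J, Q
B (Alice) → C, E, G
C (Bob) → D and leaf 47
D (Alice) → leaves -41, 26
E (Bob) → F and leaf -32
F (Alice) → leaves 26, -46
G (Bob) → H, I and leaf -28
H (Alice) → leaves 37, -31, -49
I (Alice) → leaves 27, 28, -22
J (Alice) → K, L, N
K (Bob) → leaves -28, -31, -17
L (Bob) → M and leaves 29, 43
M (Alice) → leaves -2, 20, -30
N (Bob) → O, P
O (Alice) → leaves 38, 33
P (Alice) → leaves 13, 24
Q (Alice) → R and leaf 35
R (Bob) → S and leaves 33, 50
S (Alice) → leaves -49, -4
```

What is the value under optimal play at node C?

26

D: max(-41, 26) = 26
C: min(26, 47) = 26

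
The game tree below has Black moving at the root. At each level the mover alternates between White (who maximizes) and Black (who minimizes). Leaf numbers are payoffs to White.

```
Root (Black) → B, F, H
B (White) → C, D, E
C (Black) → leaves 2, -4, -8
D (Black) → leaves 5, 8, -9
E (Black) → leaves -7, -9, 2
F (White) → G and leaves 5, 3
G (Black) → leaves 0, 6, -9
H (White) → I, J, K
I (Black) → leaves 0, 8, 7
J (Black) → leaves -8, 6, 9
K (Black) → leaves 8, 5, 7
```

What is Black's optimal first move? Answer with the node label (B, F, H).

C (Black): min(2, -4, -8) = -8
D (Black): min(5, 8, -9) = -9
E (Black): min(-7, -9, 2) = -9
B (White): max(-8, -9, -9) = -8
G (Black): min(0, 6, -9) = -9
F (White): max(-9, 5, 3) = 5
I (Black): min(0, 8, 7) = 0
J (Black): min(-8, 6, 9) = -8
K (Black): min(8, 5, 7) = 5
H (White): max(0, -8, 5) = 5
Root (Black): min(-8, 5, 5) = -8
Black picks the child with the lowest value: B (value -8).

B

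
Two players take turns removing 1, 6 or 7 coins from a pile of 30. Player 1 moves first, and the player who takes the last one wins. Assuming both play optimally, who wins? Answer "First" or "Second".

First

Compute winning (W) and losing (L) positions by backward induction:
i:   0  1  2  3  4  5  6  7  8  9 10 11 12 13 14 15 16 17 18 19 20 21 22 23 24 25 26 27 28 29 30
     L  W  L  W  L  W  W  W  W  W  W  W  L  W  L  W  L  W  W  W  W  W  W  W  L  W  L  W  L  W  W
Position 30 is W, so the first player wins.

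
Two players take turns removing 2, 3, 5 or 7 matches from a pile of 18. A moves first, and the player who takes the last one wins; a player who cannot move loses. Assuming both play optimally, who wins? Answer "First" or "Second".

Second

W/L table (W = player to move can force a win):
i:   0  1  2  3  4  5  6  7  8  9 10 11 12 13 14 15 16 17 18
     L  L  W  W  W  W  W  W  W  L  L  W  W  W  W  W  W  W  L
Position 18 is L, so the second player wins.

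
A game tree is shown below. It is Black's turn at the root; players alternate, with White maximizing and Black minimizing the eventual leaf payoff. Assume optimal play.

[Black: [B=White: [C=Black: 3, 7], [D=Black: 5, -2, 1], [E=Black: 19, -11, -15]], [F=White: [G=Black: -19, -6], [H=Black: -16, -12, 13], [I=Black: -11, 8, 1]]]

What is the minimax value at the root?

-11

C (Black): min(3, 7) = 3
D (Black): min(5, -2, 1) = -2
E (Black): min(19, -11, -15) = -15
B (White): max(3, -2, -15) = 3
G (Black): min(-19, -6) = -19
H (Black): min(-16, -12, 13) = -16
I (Black): min(-11, 8, 1) = -11
F (White): max(-19, -16, -11) = -11
Root (Black): min(3, -11) = -11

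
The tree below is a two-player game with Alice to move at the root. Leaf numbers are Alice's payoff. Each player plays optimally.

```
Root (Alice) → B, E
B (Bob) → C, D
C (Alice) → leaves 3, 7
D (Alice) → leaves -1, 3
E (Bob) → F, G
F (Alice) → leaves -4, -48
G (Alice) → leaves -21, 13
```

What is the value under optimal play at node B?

3

C: max(3, 7) = 7
D: max(-1, 3) = 3
B: min(7, 3) = 3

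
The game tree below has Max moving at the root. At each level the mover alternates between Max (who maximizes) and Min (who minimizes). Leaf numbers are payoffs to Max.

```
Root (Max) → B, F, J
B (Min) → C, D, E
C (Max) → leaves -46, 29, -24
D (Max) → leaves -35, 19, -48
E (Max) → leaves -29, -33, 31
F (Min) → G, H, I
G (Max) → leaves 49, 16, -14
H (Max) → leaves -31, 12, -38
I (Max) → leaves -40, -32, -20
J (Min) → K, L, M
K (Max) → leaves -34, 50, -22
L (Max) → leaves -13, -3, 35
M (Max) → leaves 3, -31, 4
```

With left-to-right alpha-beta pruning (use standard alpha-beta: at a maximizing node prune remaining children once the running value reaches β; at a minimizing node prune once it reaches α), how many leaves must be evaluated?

24

C [α=-∞,β=+∞]: v=29
D [α=-∞,β=29]: v=19
E [α=-∞,β=19]: v=31
B [α=-∞,β=+∞]: v=19
G [α=19,β=+∞]: v=49
H [α=19,β=49]: v=12
F [α=19,β=+∞]: v=12 after child 2 ≤ α → α-cutoff, skip 1
K [α=19,β=+∞]: v=50
L [α=19,β=50]: v=35
M [α=19,β=35]: v=4
J [α=19,β=+∞]: v=4
Root [α=-∞,β=+∞]: v=19
Leaves evaluated: 24 of 27.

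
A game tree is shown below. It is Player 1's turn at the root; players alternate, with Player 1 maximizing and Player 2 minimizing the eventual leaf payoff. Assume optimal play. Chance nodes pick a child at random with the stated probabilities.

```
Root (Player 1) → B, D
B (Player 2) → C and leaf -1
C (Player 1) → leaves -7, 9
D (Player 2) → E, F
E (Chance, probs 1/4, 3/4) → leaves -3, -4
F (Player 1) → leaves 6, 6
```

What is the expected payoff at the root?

C (Player 1): max(-7, 9) = 9
B (Player 2): min(9, -1) = -1
E (Chance): 1/4·-3 + 3/4·-4 = -3.75
F (Player 1): max(6, 6) = 6
D (Player 2): min(-3.75, 6) = -3.75
Root (Player 1): max(-1, -3.75) = -1

-1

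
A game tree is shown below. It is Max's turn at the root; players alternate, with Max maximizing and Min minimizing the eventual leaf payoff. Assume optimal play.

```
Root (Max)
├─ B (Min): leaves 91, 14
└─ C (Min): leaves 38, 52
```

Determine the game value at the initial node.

B (Min): min(91, 14) = 14
C (Min): min(38, 52) = 38
Root (Max): max(14, 38) = 38

38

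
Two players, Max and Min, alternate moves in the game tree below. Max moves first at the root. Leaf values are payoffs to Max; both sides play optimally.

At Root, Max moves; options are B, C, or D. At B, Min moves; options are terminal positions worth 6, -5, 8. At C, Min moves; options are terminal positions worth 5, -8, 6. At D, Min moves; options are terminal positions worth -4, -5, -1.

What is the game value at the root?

B (Min): min(6, -5, 8) = -5
C (Min): min(5, -8, 6) = -8
D (Min): min(-4, -5, -1) = -5
Root (Max): max(-5, -8, -5) = -5

-5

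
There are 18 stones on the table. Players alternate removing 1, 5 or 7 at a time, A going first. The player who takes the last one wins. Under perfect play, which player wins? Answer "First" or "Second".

Second

Mark each pile size as W (mover wins) or L (mover loses):
i:   0  1  2  3  4  5  6  7  8  9 10 11 12 13 14 15 16 17 18
     L  W  L  W  L  W  L  W  L  W  L  W  L  W  L  W  L  W  L
Position 18 is L, so the second player wins.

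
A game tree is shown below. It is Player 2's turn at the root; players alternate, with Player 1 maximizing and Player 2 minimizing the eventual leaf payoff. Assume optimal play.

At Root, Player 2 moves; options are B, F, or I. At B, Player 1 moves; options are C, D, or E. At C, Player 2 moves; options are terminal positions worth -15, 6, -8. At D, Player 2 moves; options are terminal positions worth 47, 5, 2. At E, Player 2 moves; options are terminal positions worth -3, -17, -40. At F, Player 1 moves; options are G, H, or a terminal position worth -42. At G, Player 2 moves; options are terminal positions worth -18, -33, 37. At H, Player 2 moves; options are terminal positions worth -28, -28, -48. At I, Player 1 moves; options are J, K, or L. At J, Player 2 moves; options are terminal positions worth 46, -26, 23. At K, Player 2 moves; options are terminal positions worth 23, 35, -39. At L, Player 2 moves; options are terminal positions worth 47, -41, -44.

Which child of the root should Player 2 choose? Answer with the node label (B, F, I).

F

C (Player 2): min(-15, 6, -8) = -15
D (Player 2): min(47, 5, 2) = 2
E (Player 2): min(-3, -17, -40) = -40
B (Player 1): max(-15, 2, -40) = 2
G (Player 2): min(-18, -33, 37) = -33
H (Player 2): min(-28, -28, -48) = -48
F (Player 1): max(-33, -48, -42) = -33
J (Player 2): min(46, -26, 23) = -26
K (Player 2): min(23, 35, -39) = -39
L (Player 2): min(47, -41, -44) = -44
I (Player 1): max(-26, -39, -44) = -26
Root (Player 2): min(2, -33, -26) = -33
Player 2 picks the child with the lowest value: F (value -33).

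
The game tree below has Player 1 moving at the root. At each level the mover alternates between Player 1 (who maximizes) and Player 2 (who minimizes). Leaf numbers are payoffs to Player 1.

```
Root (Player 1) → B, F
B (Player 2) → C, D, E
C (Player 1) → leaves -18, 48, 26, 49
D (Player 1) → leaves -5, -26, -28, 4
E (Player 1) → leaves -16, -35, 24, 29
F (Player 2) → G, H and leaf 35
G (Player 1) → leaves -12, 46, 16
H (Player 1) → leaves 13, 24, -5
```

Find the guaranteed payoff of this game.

C (Player 1): max(-18, 48, 26, 49) = 49
D (Player 1): max(-5, -26, -28, 4) = 4
E (Player 1): max(-16, -35, 24, 29) = 29
B (Player 2): min(49, 4, 29) = 4
G (Player 1): max(-12, 46, 16) = 46
H (Player 1): max(13, 24, -5) = 24
F (Player 2): min(46, 24, 35) = 24
Root (Player 1): max(4, 24) = 24

24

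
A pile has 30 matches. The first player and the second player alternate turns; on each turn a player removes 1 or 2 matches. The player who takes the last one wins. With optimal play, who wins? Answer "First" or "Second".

i:   0  1  2  3  4  5  6  7  8  9 10 11 12 13 14 15 16 17 18 19 20 21 22 23 24 25 26 27 28 29 30
     L  W  W  L  W  W  L  W  W  L  W  W  L  W  W  L  W  W  L  W  W  L  W  W  L  W  W  L  W  W  L
Position 30 is L, so the second player wins.

Second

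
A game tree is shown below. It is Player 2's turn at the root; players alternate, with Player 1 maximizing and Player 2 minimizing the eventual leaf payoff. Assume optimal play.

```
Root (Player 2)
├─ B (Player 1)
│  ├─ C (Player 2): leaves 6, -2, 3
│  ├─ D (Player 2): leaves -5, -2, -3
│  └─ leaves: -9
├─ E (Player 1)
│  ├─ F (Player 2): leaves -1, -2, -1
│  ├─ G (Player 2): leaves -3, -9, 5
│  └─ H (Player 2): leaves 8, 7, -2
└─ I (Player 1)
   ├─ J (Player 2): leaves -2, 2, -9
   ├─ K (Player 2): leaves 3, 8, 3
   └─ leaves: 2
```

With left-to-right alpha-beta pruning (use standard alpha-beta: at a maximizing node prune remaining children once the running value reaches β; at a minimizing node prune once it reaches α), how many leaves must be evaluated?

14

C [α=-∞,β=+∞]: v=-2
D [α=-2,β=+∞]: v=-5 after child 1 ≤ α → α-cutoff, skip 2
B [α=-∞,β=+∞]: v=-2
F [α=-∞,β=-2]: v=-2
E [α=-∞,β=-2]: v=-2 after child 1 ≥ β → β-cutoff, skip 2
J [α=-∞,β=-2]: v=-9
K [α=-9,β=-2]: v=3
I [α=-∞,β=-2]: v=3 after child 2 ≥ β → β-cutoff, skip 1
Root [α=-∞,β=+∞]: v=-2
Leaves evaluated: 14 of 23.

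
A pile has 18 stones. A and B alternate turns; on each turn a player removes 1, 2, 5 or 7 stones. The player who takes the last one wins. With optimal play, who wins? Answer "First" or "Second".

Second

Compute winning (W) and losing (L) positions by backward induction:
i:   0  1  2  3  4  5  6  7  8  9 10 11 12 13 14 15 16 17 18
     L  W  W  L  W  W  L  W  W  L  W  W  L  W  W  L  W  W  L
Position 18 is L, so the second player wins.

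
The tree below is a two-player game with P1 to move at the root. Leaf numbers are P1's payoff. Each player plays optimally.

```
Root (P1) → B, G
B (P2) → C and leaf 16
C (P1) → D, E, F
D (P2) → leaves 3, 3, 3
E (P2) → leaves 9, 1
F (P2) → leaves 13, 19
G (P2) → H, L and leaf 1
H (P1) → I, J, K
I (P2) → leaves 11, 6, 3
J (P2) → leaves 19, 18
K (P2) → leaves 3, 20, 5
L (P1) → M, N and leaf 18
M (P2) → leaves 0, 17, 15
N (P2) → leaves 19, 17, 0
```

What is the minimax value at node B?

13

D: min(3, 3, 3) = 3
E: min(9, 1) = 1
F: min(13, 19) = 13
C: max(3, 1, 13) = 13
B: min(13, 16) = 13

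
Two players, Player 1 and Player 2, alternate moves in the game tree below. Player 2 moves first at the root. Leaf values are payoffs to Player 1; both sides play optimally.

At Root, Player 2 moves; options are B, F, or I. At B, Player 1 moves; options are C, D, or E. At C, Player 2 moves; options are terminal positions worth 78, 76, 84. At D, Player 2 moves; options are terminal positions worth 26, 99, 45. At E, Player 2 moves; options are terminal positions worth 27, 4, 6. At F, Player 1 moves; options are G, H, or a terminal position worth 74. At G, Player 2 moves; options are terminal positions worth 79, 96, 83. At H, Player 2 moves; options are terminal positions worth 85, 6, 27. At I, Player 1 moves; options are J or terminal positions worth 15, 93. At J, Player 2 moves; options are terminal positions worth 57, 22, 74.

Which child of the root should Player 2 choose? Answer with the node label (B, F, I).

B

C (Player 2): min(78, 76, 84) = 76
D (Player 2): min(26, 99, 45) = 26
E (Player 2): min(27, 4, 6) = 4
B (Player 1): max(76, 26, 4) = 76
G (Player 2): min(79, 96, 83) = 79
H (Player 2): min(85, 6, 27) = 6
F (Player 1): max(79, 6, 74) = 79
J (Player 2): min(57, 22, 74) = 22
I (Player 1): max(22, 15, 93) = 93
Root (Player 2): min(76, 79, 93) = 76
Player 2 picks the child with the lowest value: B (value 76).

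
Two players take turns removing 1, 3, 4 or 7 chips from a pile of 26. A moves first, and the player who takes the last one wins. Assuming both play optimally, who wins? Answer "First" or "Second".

Second

Compute winning (W) and losing (L) positions by backward induction:
i:   0  1  2  3  4  5  6  7  8  9 10 11 12 13 14 15 16 17 18 19 20 21 22 23 24 25 26
     L  W  L  W  W  W  W  W  L  W  L  W  W  W  W  W  L  W  L  W  W  W  W  W  L  W  L
Position 26 is L, so the second player wins.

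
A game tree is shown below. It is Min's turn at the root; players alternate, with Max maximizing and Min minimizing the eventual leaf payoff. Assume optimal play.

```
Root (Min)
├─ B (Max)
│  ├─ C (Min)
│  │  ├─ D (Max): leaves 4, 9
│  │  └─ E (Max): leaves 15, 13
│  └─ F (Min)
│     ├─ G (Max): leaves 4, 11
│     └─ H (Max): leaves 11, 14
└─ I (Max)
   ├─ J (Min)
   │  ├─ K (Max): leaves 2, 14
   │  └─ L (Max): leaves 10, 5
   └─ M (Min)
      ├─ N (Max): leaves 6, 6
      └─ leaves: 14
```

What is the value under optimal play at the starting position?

10

D (Max): max(4, 9) = 9
E (Max): max(15, 13) = 15
C (Min): min(9, 15) = 9
G (Max): max(4, 11) = 11
H (Max): max(11, 14) = 14
F (Min): min(11, 14) = 11
B (Max): max(9, 11) = 11
K (Max): max(2, 14) = 14
L (Max): max(10, 5) = 10
J (Min): min(14, 10) = 10
N (Max): max(6, 6) = 6
M (Min): min(6, 14) = 6
I (Max): max(10, 6) = 10
Root (Min): min(11, 10) = 10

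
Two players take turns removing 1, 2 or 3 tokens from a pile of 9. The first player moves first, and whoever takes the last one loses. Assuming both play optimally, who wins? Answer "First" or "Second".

Second

W/L table (W = player to move can force a win):
i:   0  1  2  3  4  5  6  7  8  9
     W  L  W  W  W  L  W  W  W  L
Position 9 is L, so the second player wins.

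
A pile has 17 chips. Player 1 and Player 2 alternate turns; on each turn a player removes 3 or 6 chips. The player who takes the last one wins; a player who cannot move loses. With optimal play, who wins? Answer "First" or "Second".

Compute winning (W) and losing (L) positions by backward induction:
i:   0  1  2  3  4  5  6  7  8  9 10 11 12 13 14 15 16 17
     L  L  L  W  W  W  W  W  W  L  L  L  W  W  W  W  W  W
Position 17 is W, so the first player wins.

First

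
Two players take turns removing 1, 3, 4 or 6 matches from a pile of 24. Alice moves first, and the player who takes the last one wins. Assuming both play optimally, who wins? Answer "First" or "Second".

First

Mark each pile size as W (mover wins) or L (mover loses):
i:   0  1  2  3  4  5  6  7  8  9 10 11 12 13 14 15 16 17 18 19 20 21 22 23 24
     L  W  L  W  W  W  W  L  W  L  W  W  W  W  L  W  L  W  W  W  W  L  W  L  W
Position 24 is W, so the first player wins.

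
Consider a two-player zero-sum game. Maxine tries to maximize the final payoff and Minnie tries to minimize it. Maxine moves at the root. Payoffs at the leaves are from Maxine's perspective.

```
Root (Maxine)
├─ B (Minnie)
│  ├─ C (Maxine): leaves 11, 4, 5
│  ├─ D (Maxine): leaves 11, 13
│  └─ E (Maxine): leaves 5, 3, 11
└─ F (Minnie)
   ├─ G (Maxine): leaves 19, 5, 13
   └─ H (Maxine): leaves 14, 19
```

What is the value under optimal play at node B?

11

C: max(11, 4, 5) = 11
D: max(11, 13) = 13
E: max(5, 3, 11) = 11
B: min(11, 13, 11) = 11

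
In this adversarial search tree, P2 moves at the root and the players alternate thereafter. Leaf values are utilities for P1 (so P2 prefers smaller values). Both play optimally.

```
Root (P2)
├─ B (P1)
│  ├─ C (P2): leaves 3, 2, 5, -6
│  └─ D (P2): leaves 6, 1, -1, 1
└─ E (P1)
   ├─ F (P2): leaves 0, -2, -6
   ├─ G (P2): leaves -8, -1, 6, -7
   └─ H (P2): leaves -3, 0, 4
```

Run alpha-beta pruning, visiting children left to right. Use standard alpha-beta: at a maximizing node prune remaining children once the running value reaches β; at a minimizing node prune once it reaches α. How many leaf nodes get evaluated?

15

C [α=-∞,β=+∞]: v=-6
D [α=-6,β=+∞]: v=-1
B [α=-∞,β=+∞]: v=-1
F [α=-∞,β=-1]: v=-6
G [α=-6,β=-1]: v=-8 after child 1 ≤ α → α-cutoff, skip 3
H [α=-6,β=-1]: v=-3
E [α=-∞,β=-1]: v=-3
Root [α=-∞,β=+∞]: v=-3
Leaves evaluated: 15 of 18.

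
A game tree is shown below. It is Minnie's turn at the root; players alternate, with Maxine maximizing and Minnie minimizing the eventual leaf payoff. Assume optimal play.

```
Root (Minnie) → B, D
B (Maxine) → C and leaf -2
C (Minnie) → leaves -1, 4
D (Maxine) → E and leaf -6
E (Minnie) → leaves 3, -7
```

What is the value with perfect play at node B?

C: min(-1, 4) = -1
B: max(-1, -2) = -1

-1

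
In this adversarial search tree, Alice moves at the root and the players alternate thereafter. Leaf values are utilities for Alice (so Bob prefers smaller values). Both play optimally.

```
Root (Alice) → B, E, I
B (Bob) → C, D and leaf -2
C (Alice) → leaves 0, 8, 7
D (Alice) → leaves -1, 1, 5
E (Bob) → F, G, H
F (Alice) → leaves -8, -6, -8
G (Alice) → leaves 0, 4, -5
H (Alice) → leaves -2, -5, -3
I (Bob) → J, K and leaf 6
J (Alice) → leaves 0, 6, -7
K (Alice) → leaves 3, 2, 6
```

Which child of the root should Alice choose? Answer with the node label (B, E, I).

I

C (Alice): max(0, 8, 7) = 8
D (Alice): max(-1, 1, 5) = 5
B (Bob): min(8, 5, -2) = -2
F (Alice): max(-8, -6, -8) = -6
G (Alice): max(0, 4, -5) = 4
H (Alice): max(-2, -5, -3) = -2
E (Bob): min(-6, 4, -2) = -6
J (Alice): max(0, 6, -7) = 6
K (Alice): max(3, 2, 6) = 6
I (Bob): min(6, 6, 6) = 6
Root (Alice): max(-2, -6, 6) = 6
Alice picks the child with the highest value: I (value 6).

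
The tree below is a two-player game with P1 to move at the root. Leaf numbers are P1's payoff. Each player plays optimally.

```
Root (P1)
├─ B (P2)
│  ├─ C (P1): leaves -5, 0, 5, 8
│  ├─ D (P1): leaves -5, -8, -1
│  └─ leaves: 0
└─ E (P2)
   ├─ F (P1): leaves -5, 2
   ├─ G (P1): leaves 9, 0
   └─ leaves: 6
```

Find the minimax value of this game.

2

C (P1): max(-5, 0, 5, 8) = 8
D (P1): max(-5, -8, -1) = -1
B (P2): min(8, -1, 0) = -1
F (P1): max(-5, 2) = 2
G (P1): max(9, 0) = 9
E (P2): min(2, 9, 6) = 2
Root (P1): max(-1, 2) = 2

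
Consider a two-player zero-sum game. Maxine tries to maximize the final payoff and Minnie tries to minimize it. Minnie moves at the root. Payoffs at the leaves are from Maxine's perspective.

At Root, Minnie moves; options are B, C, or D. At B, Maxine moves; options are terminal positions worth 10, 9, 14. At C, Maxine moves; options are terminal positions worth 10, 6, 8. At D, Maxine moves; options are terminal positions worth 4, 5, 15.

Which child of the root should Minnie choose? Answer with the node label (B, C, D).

C

B (Maxine): max(10, 9, 14) = 14
C (Maxine): max(10, 6, 8) = 10
D (Maxine): max(4, 5, 15) = 15
Root (Minnie): min(14, 10, 15) = 10
Minnie picks the child with the lowest value: C (value 10).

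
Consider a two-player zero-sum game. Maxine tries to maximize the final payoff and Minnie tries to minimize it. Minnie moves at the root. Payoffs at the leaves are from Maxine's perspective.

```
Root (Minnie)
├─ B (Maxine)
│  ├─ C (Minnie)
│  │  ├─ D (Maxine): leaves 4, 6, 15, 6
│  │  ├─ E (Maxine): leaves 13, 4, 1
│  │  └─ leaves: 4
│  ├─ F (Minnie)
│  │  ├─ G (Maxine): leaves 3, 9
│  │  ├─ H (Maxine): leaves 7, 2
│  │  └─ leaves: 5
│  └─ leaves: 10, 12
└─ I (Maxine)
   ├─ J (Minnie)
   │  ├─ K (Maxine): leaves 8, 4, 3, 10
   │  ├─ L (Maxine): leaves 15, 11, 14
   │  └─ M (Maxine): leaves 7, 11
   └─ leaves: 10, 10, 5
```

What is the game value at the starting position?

D (Maxine): max(4, 6, 15, 6) = 15
E (Maxine): max(13, 4, 1) = 13
C (Minnie): min(15, 13, 4) = 4
G (Maxine): max(3, 9) = 9
H (Maxine): max(7, 2) = 7
F (Minnie): min(9, 7, 5) = 5
B (Maxine): max(4, 5, 10, 12) = 12
K (Maxine): max(8, 4, 3, 10) = 10
L (Maxine): max(15, 11, 14) = 15
M (Maxine): max(7, 11) = 11
J (Minnie): min(10, 15, 11) = 10
I (Maxine): max(10, 10, 10, 5) = 10
Root (Minnie): min(12, 10) = 10

10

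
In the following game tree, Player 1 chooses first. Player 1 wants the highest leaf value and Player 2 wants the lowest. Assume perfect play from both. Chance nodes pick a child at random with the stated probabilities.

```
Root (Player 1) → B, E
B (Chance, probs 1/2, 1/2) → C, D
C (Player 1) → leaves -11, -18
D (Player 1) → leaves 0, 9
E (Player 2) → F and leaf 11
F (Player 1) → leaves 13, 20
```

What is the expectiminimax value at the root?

C (Player 1): max(-11, -18) = -11
D (Player 1): max(0, 9) = 9
B (Chance): 1/2·-11 + 1/2·9 = -1
F (Player 1): max(13, 20) = 20
E (Player 2): min(20, 11) = 11
Root (Player 1): max(-1, 11) = 11

11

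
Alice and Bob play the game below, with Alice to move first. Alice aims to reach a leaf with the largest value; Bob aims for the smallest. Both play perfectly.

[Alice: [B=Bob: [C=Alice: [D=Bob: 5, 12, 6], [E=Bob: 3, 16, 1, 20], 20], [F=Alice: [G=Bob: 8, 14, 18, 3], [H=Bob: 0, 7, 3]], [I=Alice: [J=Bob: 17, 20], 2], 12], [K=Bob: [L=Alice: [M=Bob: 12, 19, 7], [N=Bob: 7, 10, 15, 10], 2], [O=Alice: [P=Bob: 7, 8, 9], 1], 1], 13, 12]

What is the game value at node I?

17

J: min(17, 20) = 17
I: max(17, 2) = 17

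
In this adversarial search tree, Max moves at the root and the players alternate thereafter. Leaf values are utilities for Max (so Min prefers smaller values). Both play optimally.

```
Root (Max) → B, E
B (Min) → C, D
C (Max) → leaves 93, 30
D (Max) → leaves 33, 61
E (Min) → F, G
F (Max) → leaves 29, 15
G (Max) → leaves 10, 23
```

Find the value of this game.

61

C (Max): max(93, 30) = 93
D (Max): max(33, 61) = 61
B (Min): min(93, 61) = 61
F (Max): max(29, 15) = 29
G (Max): max(10, 23) = 23
E (Min): min(29, 23) = 23
Root (Max): max(61, 23) = 61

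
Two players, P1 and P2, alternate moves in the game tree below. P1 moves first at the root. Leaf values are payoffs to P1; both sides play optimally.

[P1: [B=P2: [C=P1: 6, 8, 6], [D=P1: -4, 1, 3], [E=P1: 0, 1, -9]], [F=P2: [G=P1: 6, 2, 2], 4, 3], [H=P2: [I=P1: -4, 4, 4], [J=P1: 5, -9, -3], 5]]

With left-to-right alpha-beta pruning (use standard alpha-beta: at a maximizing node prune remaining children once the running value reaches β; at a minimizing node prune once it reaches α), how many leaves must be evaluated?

C [α=-∞,β=+∞]: v=8
D [α=-∞,β=8]: v=3
E [α=-∞,β=3]: v=1
B [α=-∞,β=+∞]: v=1
G [α=1,β=+∞]: v=6
F [α=1,β=+∞]: v=3
I [α=3,β=+∞]: v=4
J [α=3,β=4]: v=5 after child 1 ≥ β → β-cutoff, skip 2
H [α=3,β=+∞]: v=4
Root [α=-∞,β=+∞]: v=4
Leaves evaluated: 19 of 21.

19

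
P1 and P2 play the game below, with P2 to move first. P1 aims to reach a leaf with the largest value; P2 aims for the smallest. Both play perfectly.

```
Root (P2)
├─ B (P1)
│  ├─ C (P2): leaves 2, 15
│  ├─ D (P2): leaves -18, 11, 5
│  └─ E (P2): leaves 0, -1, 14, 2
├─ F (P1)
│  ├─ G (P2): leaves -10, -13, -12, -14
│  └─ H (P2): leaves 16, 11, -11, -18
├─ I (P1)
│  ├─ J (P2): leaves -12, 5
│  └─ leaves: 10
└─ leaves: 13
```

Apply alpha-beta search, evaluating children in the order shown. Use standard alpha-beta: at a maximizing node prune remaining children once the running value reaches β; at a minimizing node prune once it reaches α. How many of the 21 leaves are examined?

15

C [α=-∞,β=+∞]: v=2
D [α=2,β=+∞]: v=-18 after child 1 ≤ α → α-cutoff, skip 2
E [α=2,β=+∞]: v=0 after child 1 ≤ α → α-cutoff, skip 3
B [α=-∞,β=+∞]: v=2
G [α=-∞,β=2]: v=-14
H [α=-14,β=2]: v=-18
F [α=-∞,β=2]: v=-14
J [α=-∞,β=-14]: v=-12
I [α=-∞,β=-14]: v=-12 after child 1 ≥ β → β-cutoff, skip 1
Root [α=-∞,β=+∞]: v=-14
Leaves evaluated: 15 of 21.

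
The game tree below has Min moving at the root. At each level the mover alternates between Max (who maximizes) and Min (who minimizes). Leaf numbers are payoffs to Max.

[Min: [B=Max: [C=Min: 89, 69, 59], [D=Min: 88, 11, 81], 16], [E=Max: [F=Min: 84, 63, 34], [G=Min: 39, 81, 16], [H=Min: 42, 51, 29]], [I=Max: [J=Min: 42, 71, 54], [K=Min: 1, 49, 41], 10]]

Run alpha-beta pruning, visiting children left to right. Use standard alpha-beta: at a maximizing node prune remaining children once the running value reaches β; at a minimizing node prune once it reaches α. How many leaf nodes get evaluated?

18

C [α=-∞,β=+∞]: v=59
D [α=59,β=+∞]: v=11 after child 2 ≤ α → α-cutoff, skip 1
B [α=-∞,β=+∞]: v=59
F [α=-∞,β=59]: v=34
G [α=34,β=59]: v=16
H [α=34,β=59]: v=29
E [α=-∞,β=59]: v=34
J [α=-∞,β=34]: v=42
I [α=-∞,β=34]: v=42 after child 1 ≥ β → β-cutoff, skip 2
Root [α=-∞,β=+∞]: v=34
Leaves evaluated: 18 of 23.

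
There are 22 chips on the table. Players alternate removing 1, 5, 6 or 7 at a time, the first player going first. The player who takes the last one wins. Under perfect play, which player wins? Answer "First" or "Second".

Compute winning (W) and losing (L) positions by backward induction:
i:   0  1  2  3  4  5  6  7  8  9 10 11 12 13 14 15 16 17 18 19 20 21 22
     L  W  L  W  L  W  W  W  W  W  W  W  L  W  L  W  L  W  W  W  W  W  W
Position 22 is W, so the first player wins.

First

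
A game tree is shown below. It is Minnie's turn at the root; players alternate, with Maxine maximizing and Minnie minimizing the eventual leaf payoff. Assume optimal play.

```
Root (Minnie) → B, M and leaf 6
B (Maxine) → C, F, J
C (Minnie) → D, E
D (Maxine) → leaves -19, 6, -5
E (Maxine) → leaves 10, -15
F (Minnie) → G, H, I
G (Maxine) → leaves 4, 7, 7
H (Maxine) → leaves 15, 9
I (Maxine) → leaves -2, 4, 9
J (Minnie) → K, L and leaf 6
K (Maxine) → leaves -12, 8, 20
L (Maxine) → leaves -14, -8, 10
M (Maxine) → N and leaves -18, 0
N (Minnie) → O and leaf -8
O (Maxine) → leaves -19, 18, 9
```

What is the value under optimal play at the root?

0

D (Maxine): max(-19, 6, -5) = 6
E (Maxine): max(10, -15) = 10
C (Minnie): min(6, 10) = 6
G (Maxine): max(4, 7, 7) = 7
H (Maxine): max(15, 9) = 15
I (Maxine): max(-2, 4, 9) = 9
F (Minnie): min(7, 15, 9) = 7
K (Maxine): max(-12, 8, 20) = 20
L (Maxine): max(-14, -8, 10) = 10
J (Minnie): min(20, 10, 6) = 6
B (Maxine): max(6, 7, 6) = 7
O (Maxine): max(-19, 18, 9) = 18
N (Minnie): min(18, -8) = -8
M (Maxine): max(-8, -18, 0) = 0
Root (Minnie): min(7, 0, 6) = 0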